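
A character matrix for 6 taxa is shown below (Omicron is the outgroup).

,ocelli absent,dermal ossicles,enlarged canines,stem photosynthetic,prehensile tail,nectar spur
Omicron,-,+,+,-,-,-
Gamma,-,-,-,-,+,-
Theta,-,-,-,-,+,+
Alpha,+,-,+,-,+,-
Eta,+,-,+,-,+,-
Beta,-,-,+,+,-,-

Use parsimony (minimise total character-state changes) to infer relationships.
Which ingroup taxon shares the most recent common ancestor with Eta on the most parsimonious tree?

Alpha

Character polarity is set by the outgroup: the derived state is whichever differs from the outgroup's state, so for dermal ossicles, enlarged canines the derived state is '-', and for the remaining characters it is '+'.
ocelli absent: derived state '+' in Alpha and Eta only — synapomorphy for {Alpha, Eta}.
All ingroup taxa share the derived state '-' for dermal ossicles; it defines the ingroup but does not resolve relationships within it.
enlarged canines: derived state '-' in Gamma and Theta only — synapomorphy for {Gamma, Theta}.
stem photosynthetic: derived state '+' in Beta only — an autapomorphy, so it tells us nothing about relationships among taxa.
Only Alpha, Eta, Gamma, and Theta show the derived state '+' for prehensile tail, supporting them as a clade.
nectar spur: derived state '+' in Theta only — an autapomorphy, so it tells us nothing about relationships among taxa.
Most parsimonious ingroup topology: (((Gamma,Theta),(Alpha,Eta)),Beta).
Eta and Alpha form a cherry on this tree, so they are sister taxa.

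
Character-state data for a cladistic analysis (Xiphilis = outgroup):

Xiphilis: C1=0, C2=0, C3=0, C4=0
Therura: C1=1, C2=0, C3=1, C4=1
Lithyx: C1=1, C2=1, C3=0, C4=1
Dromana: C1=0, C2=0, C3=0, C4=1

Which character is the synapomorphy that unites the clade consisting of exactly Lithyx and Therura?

C1

The outgroup has state '0' for every character, so '1' is the derived state throughout.
Only Lithyx and Therura show the derived state '1' for C1, supporting them as a clade.
C2 (derived state '1') is unique to Lithyx (autapomorphy; uninformative for grouping).
C3: derived state '1' in Therura only — an autapomorphy, so it tells us nothing about relationships among taxa.
All ingroup taxa share the derived state '1' for C4; it defines the ingroup but does not resolve relationships within it.
Most parsimonious ingroup topology: ((Therura,Lithyx),Dromana).
The clade {Lithyx, Therura} is supported by C1: its derived state '1' occurs in exactly those taxa and in no other taxon (including the outgroup).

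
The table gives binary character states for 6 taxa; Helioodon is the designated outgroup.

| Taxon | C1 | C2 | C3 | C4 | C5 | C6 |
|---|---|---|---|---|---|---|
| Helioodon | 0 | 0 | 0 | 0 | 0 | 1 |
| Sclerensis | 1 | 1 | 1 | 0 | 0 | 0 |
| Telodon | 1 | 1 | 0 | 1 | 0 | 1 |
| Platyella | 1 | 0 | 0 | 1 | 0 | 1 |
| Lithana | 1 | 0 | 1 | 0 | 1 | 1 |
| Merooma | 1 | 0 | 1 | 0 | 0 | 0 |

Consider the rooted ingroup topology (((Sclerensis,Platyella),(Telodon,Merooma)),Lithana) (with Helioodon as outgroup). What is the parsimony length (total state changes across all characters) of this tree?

Map each character onto (((Sclerensis,Platyella),(Telodon,Merooma)),Lithana) (rooted by Helioodon) and count the minimum state changes it requires (Fitch parsimony):
C1: 1; C2: 2; C3: 3; C4: 2; C5: 1; C6: 2.
Total tree length = 11.

11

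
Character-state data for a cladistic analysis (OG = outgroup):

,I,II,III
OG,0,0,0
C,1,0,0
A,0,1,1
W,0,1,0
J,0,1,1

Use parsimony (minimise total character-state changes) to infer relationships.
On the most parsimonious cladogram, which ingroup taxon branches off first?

C

The outgroup has state '0' for every character, so '1' is the derived state throughout.
I: derived state '1' in C only — an autapomorphy, so it tells us nothing about relationships among taxa.
Only A, J, and W show the derived state '1' for II, supporting them as a clade.
III: derived state '1' in A and J only — synapomorphy for {A, J}.
Most parsimonious ingroup topology: (C,((A,J),W)).
C is sister to the clade containing all other ingroup taxa, so it is the earliest-diverging (most basal) ingroup lineage.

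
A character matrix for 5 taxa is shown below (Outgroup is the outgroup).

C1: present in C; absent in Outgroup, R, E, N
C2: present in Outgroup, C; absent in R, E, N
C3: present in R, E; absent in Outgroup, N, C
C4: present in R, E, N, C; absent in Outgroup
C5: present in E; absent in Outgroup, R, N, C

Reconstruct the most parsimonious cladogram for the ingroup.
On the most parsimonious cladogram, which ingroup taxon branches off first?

C

Character polarity is set by the outgroup: the derived state is whichever differs from the outgroup's state, so for C2 the derived state is 'absent', and for the remaining characters it is 'present'.
C1: derived state 'present' in C only — an autapomorphy, so it tells us nothing about relationships among taxa.
Only E, N, and R show the derived state 'absent' for C2, supporting them as a clade.
C3 (derived state 'present') is shared by E and R — a synapomorphy uniting that clade.
C4 (derived state 'present') is shared by all ingroup taxa — unites the whole ingroup.
C5: derived state 'present' in E only — an autapomorphy, so it tells us nothing about relationships among taxa.
Most parsimonious ingroup topology: (((R,E),N),C).
C is sister to the clade containing all other ingroup taxa, so it is the earliest-diverging (most basal) ingroup lineage.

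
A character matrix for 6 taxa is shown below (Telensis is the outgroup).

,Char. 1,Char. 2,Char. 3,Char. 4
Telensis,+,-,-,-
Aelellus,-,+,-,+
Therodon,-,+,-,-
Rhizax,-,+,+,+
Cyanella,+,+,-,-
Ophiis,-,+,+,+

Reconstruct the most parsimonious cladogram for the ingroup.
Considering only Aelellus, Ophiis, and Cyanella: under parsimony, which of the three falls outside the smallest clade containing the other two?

Cyanella

Character polarity is set by the outgroup: the derived state is whichever differs from the outgroup's state, so for Char. 1 the derived state is '-', and for the remaining characters it is '+'.
Char. 1: derived state '-' in Aelellus, Ophiis, Rhizax, and Therodon only — synapomorphy for {Aelellus, Ophiis, Rhizax, Therodon}.
All ingroup taxa share the derived state '+' for Char. 2; it defines the ingroup but does not resolve relationships within it.
Char. 3 (derived state '+') is shared by Ophiis and Rhizax — a synapomorphy uniting that clade.
Only Aelellus, Ophiis, and Rhizax show the derived state '+' for Char. 4, supporting them as a clade.
Most parsimonious ingroup topology: (((Aelellus,(Rhizax,Ophiis)),Therodon),Cyanella).
Aelellus and Ophiis share a more recent common ancestor with each other than either does with Cyanella, so Cyanella is the least closely related of the three.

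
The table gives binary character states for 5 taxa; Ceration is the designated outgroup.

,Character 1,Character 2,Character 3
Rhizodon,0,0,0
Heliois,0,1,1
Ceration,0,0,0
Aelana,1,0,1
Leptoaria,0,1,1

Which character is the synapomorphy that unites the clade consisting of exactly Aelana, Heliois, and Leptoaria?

Character 3

The outgroup has state '0' for every character, so '1' is the derived state throughout.
Character 1: derived state '1' in Aelana only — an autapomorphy, so it tells us nothing about relationships among taxa.
Character 2 (derived state '1') is shared by Heliois and Leptoaria — a synapomorphy uniting that clade.
Character 3 (derived state '1') is shared by Aelana, Heliois, and Leptoaria — a synapomorphy uniting that clade.
Most parsimonious ingroup topology: (((Leptoaria,Heliois),Aelana),Rhizodon).
The clade {Aelana, Heliois, Leptoaria} is supported by Character 3: its derived state '1' occurs in exactly those taxa and in no other taxon (including the outgroup).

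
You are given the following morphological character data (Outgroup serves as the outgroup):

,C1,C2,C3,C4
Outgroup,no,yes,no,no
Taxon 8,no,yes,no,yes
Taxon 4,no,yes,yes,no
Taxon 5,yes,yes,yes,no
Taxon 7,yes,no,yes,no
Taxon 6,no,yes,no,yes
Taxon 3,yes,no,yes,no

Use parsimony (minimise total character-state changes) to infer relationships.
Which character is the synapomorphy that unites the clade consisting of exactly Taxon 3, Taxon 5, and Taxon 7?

Character polarity is set by the outgroup: the derived state is whichever differs from the outgroup's state, so for C2 the derived state is 'no', and for the remaining characters it is 'yes'.
C1 (derived state 'yes') is shared by Taxon 3, Taxon 5, and Taxon 7 — a synapomorphy uniting that clade.
C2: derived state 'no' in Taxon 3 and Taxon 7 only — synapomorphy for {Taxon 3, Taxon 7}.
Only Taxon 3, Taxon 4, Taxon 5, and Taxon 7 show the derived state 'yes' for C3, supporting them as a clade.
Only Taxon 6 and Taxon 8 show the derived state 'yes' for C4, supporting them as a clade.
Most parsimonious ingroup topology: ((Taxon 8,Taxon 6),(Taxon 4,(Taxon 5,(Taxon 7,Taxon 3)))).
The clade {Taxon 3, Taxon 5, Taxon 7} is supported by C1: its derived state 'yes' occurs in exactly those taxa and in no other taxon (including the outgroup).

C1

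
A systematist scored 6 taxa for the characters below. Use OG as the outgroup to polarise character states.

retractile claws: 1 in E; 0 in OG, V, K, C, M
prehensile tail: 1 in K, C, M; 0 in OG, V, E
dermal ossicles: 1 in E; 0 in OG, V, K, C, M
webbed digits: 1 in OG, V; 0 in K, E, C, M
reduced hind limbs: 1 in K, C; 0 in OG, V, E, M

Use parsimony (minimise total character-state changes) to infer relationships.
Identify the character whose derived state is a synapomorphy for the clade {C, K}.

Character polarity is set by the outgroup: the derived state is whichever differs from the outgroup's state, so for webbed digits the derived state is '0', and for the remaining characters it is '1'.
retractile claws (derived state '1') is unique to E (autapomorphy; uninformative for grouping).
Only C, K, and M show the derived state '1' for prehensile tail, supporting them as a clade.
dermal ossicles (derived state '1') is unique to E (autapomorphy; uninformative for grouping).
Only C, E, K, and M show the derived state '0' for webbed digits, supporting them as a clade.
reduced hind limbs: derived state '1' in C and K only — synapomorphy for {C, K}.
Most parsimonious ingroup topology: (V,(((K,C),M),E)).
The clade {C, K} is supported by reduced hind limbs: its derived state '1' occurs in exactly those taxa and in no other taxon (including the outgroup).

reduced hind limbs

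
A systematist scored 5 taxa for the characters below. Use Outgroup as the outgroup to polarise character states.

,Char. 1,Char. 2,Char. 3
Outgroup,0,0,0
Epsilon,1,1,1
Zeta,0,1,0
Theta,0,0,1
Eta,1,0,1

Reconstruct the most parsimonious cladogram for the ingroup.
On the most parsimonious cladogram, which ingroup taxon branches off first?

The outgroup has state '0' for every character, so '1' is the derived state throughout.
Char. 1 (derived state '1') is shared by Epsilon and Eta — a synapomorphy uniting that clade.
Char. 2 (state '1') occurs in Epsilon and Zeta but conflicts with the nesting implied by the other characters — most parsimoniously interpreted as homoplasy.
Only Epsilon, Eta, and Theta show the derived state '1' for Char. 3, supporting them as a clade.
Most parsimonious ingroup topology: ((Theta,(Eta,Epsilon)),Zeta).
Zeta is sister to the clade containing all other ingroup taxa, so it is the earliest-diverging (most basal) ingroup lineage.

Zeta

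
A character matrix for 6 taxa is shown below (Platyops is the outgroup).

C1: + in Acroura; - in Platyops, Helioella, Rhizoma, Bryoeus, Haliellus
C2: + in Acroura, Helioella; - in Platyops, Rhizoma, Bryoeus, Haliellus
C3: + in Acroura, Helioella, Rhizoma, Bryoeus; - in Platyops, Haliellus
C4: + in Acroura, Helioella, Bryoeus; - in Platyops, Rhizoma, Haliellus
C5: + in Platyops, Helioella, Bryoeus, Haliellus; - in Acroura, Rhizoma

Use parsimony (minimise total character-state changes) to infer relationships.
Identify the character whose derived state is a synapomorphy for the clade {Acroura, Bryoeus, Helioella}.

C4

Character polarity is set by the outgroup: the derived state is whichever differs from the outgroup's state, so for C5 the derived state is '-', and for the remaining characters it is '+'.
C1: derived state '+' in Acroura only — an autapomorphy, so it tells us nothing about relationships among taxa.
Only Acroura and Helioella show the derived state '+' for C2, supporting them as a clade.
C3: derived state '+' in Acroura, Bryoeus, Helioella, and Rhizoma only — synapomorphy for {Acroura, Bryoeus, Helioella, Rhizoma}.
C4: derived state '+' in Acroura, Bryoeus, and Helioella only — synapomorphy for {Acroura, Bryoeus, Helioella}.
C5 (state '-') occurs in Acroura and Rhizoma but conflicts with the nesting implied by the other characters — most parsimoniously interpreted as homoplasy.
Most parsimonious ingroup topology: ((((Acroura,Helioella),Bryoeus),Rhizoma),Haliellus).
The clade {Acroura, Bryoeus, Helioella} is supported by C4: its derived state '+' occurs in exactly those taxa and in no other taxon (including the outgroup).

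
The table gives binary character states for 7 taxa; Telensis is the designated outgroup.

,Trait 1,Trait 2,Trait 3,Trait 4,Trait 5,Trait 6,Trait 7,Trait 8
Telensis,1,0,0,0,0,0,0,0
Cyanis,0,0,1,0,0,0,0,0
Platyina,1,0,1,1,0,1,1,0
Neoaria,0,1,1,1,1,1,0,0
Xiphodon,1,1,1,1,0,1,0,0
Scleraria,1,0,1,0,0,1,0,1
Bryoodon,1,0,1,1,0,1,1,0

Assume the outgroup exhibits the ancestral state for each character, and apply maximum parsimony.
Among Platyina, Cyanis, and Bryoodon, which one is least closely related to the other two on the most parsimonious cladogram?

Cyanis

Character polarity is set by the outgroup: the derived state is whichever differs from the outgroup's state, so for Trait 1 the derived state is '0', and for the remaining characters it is '1'.
Trait 1 groups Cyanis and Neoaria, which is incompatible with the clades supported by the remaining characters; treating it as convergent (homoplasy) costs fewer steps than any alternative tree.
Only Neoaria and Xiphodon show the derived state '1' for Trait 2, supporting them as a clade.
All ingroup taxa share the derived state '1' for Trait 3; it defines the ingroup but does not resolve relationships within it.
Trait 4 (derived state '1') is shared by Bryoodon, Neoaria, Platyina, and Xiphodon — a synapomorphy uniting that clade.
Trait 5: derived state '1' in Neoaria only — an autapomorphy, so it tells us nothing about relationships among taxa.
Only Bryoodon, Neoaria, Platyina, Scleraria, and Xiphodon show the derived state '1' for Trait 6, supporting them as a clade.
Only Bryoodon and Platyina show the derived state '1' for Trait 7, supporting them as a clade.
Trait 8 (derived state '1') is unique to Scleraria (autapomorphy; uninformative for grouping).
Most parsimonious ingroup topology: (Cyanis,(((Platyina,Bryoodon),(Neoaria,Xiphodon)),Scleraria)).
Bryoodon and Platyina share a more recent common ancestor with each other than either does with Cyanis, so Cyanis is the least closely related of the three.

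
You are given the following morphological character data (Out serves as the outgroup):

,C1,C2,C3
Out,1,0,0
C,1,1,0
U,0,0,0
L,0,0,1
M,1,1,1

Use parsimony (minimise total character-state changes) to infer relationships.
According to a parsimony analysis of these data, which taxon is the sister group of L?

Character polarity is set by the outgroup: the derived state is whichever differs from the outgroup's state, so for C1 the derived state is '0', and for the remaining characters it is '1'.
C1 (derived state '0') is shared by L and U — a synapomorphy uniting that clade.
C2 (derived state '1') is shared by C and M — a synapomorphy uniting that clade.
C3 groups L and M, which is incompatible with the clades supported by the remaining characters; treating it as convergent (homoplasy) costs fewer steps than any alternative tree.
Most parsimonious ingroup topology: ((C,M),(U,L)).
L and U form a cherry on this tree, so they are sister taxa.

U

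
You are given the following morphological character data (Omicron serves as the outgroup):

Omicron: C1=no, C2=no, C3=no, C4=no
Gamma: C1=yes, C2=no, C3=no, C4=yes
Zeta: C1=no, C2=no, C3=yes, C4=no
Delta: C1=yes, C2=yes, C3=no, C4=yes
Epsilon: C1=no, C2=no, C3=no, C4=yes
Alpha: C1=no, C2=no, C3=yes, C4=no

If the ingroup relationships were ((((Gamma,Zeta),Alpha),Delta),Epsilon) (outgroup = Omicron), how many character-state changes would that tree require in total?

8

Map each character onto ((((Gamma,Zeta),Alpha),Delta),Epsilon) (rooted by Omicron) and count the minimum state changes it requires (Fitch parsimony):
C1: 2; C2: 1; C3: 2; C4: 3.
Total tree length = 8.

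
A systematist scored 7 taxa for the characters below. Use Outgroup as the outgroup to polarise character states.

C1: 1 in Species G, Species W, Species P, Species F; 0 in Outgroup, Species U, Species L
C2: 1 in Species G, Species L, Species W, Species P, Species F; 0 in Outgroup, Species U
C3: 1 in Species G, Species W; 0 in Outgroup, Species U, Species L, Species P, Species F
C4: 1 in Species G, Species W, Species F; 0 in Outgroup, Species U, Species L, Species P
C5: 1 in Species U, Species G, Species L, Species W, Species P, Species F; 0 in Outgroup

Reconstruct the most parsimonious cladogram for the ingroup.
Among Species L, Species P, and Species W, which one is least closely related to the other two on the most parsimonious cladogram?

Species L

The outgroup has state '0' for every character, so '1' is the derived state throughout.
Only Species F, Species G, Species P, and Species W show the derived state '1' for C1, supporting them as a clade.
Only Species F, Species G, Species L, Species P, and Species W show the derived state '1' for C2, supporting them as a clade.
Only Species G and Species W show the derived state '1' for C3, supporting them as a clade.
C4 (derived state '1') is shared by Species F, Species G, and Species W — a synapomorphy uniting that clade.
All ingroup taxa share the derived state '1' for C5; it defines the ingroup but does not resolve relationships within it.
Most parsimonious ingroup topology: (Species U,((((Species G,Species W),Species F),Species P),Species L)).
Species W and Species P share a more recent common ancestor with each other than either does with Species L, so Species L is the least closely related of the three.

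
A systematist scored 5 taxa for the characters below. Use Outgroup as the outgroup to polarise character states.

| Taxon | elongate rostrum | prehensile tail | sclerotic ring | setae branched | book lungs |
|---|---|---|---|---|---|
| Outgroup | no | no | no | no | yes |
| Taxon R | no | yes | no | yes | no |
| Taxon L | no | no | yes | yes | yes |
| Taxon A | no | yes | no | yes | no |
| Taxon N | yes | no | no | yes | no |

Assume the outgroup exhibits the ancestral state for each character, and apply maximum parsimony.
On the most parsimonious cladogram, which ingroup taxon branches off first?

Taxon L

Character polarity is set by the outgroup: the derived state is whichever differs from the outgroup's state, so for book lungs the derived state is 'no', and for the remaining characters it is 'yes'.
elongate rostrum (derived state 'yes') is unique to Taxon N (autapomorphy; uninformative for grouping).
prehensile tail: derived state 'yes' in Taxon A and Taxon R only — synapomorphy for {Taxon A, Taxon R}.
sclerotic ring (derived state 'yes') is unique to Taxon L (autapomorphy; uninformative for grouping).
setae branched (derived state 'yes') is shared by all ingroup taxa — unites the whole ingroup.
book lungs: derived state 'no' in Taxon A, Taxon N, and Taxon R only — synapomorphy for {Taxon A, Taxon N, Taxon R}.
Most parsimonious ingroup topology: (((Taxon R,Taxon A),Taxon N),Taxon L).
Taxon L is sister to the clade containing all other ingroup taxa, so it is the earliest-diverging (most basal) ingroup lineage.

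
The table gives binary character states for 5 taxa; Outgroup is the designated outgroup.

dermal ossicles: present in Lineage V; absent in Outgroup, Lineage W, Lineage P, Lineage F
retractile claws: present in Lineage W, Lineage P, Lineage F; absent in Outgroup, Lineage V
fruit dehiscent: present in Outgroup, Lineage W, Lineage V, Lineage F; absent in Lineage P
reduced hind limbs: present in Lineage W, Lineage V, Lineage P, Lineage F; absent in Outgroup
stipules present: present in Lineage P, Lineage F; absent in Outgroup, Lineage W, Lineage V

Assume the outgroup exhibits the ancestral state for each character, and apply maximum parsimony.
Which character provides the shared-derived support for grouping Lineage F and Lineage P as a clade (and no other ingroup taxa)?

stipules present

Character polarity is set by the outgroup: the derived state is whichever differs from the outgroup's state, so for fruit dehiscent the derived state is 'absent', and for the remaining characters it is 'present'.
dermal ossicles: derived state 'present' in Lineage V only — an autapomorphy, so it tells us nothing about relationships among taxa.
retractile claws (derived state 'present') is shared by Lineage F, Lineage P, and Lineage W — a synapomorphy uniting that clade.
fruit dehiscent (derived state 'absent') is unique to Lineage P (autapomorphy; uninformative for grouping).
reduced hind limbs (derived state 'present') is shared by all ingroup taxa — unites the whole ingroup.
Only Lineage F and Lineage P show the derived state 'present' for stipules present, supporting them as a clade.
Most parsimonious ingroup topology: ((Lineage W,(Lineage P,Lineage F)),Lineage V).
The clade {Lineage F, Lineage P} is supported by stipules present: its derived state 'present' occurs in exactly those taxa and in no other taxon (including the outgroup).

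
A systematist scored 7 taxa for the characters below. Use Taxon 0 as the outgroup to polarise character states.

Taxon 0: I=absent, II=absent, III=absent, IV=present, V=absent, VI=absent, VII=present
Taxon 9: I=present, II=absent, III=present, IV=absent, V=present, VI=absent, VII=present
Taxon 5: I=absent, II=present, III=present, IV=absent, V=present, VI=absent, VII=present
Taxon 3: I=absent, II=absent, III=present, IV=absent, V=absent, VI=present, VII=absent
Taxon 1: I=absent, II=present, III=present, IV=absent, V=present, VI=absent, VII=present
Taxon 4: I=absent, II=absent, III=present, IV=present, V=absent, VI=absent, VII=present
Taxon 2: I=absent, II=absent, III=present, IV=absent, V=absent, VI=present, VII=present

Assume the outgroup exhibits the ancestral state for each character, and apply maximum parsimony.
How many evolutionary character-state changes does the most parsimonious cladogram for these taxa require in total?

Character polarity is set by the outgroup: the derived state is whichever differs from the outgroup's state, so for IV, VII the derived state is 'absent', and for the remaining characters it is 'present'.
I (derived state 'present') is unique to Taxon 9 (autapomorphy; uninformative for grouping).
II: derived state 'present' in Taxon 1 and Taxon 5 only — synapomorphy for {Taxon 1, Taxon 5}.
III (derived state 'present') is shared by all ingroup taxa — unites the whole ingroup.
IV: derived state 'absent' in Taxon 1, Taxon 2, Taxon 3, Taxon 5, and Taxon 9 only — synapomorphy for {Taxon 1, Taxon 2, Taxon 3, Taxon 5, Taxon 9}.
V: derived state 'present' in Taxon 1, Taxon 5, and Taxon 9 only — synapomorphy for {Taxon 1, Taxon 5, Taxon 9}.
VI (derived state 'present') is shared by Taxon 2 and Taxon 3 — a synapomorphy uniting that clade.
VII: derived state 'absent' in Taxon 3 only — an autapomorphy, so it tells us nothing about relationships among taxa.
Most parsimonious ingroup topology: (((Taxon 9,(Taxon 5,Taxon 1)),(Taxon 3,Taxon 2)),Taxon 4).
Changes per character on this tree: I: 1; II: 1; III: 1; IV: 1; V: 1; VI: 1; VII: 1.
Total = 7.

7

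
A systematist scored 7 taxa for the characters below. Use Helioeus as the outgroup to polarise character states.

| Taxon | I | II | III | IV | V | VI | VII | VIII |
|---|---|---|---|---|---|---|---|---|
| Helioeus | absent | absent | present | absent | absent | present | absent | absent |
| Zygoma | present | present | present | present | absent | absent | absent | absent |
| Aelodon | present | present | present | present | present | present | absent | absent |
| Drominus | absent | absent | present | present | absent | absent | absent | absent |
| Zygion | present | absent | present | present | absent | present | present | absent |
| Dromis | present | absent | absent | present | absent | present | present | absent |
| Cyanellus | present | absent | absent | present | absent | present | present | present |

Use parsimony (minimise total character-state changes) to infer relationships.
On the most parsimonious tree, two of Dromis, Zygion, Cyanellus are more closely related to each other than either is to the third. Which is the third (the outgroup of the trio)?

Zygion

Character polarity is set by the outgroup: the derived state is whichever differs from the outgroup's state, so for III, VI the derived state is 'absent', and for the remaining characters it is 'present'.
I (derived state 'present') is shared by Aelodon, Cyanellus, Dromis, Zygion, and Zygoma — a synapomorphy uniting that clade.
Only Aelodon and Zygoma show the derived state 'present' for II, supporting them as a clade.
Only Cyanellus and Dromis show the derived state 'absent' for III, supporting them as a clade.
All ingroup taxa share the derived state 'present' for IV; it defines the ingroup but does not resolve relationships within it.
V (derived state 'present') is unique to Aelodon (autapomorphy; uninformative for grouping).
VI groups Drominus and Zygoma, which is incompatible with the clades supported by the remaining characters; treating it as convergent (homoplasy) costs fewer steps than any alternative tree.
VII: derived state 'present' in Cyanellus, Dromis, and Zygion only — synapomorphy for {Cyanellus, Dromis, Zygion}.
VIII (derived state 'present') is unique to Cyanellus (autapomorphy; uninformative for grouping).
Most parsimonious ingroup topology: (((Zygoma,Aelodon),(Zygion,(Dromis,Cyanellus))),Drominus).
Cyanellus and Dromis share a more recent common ancestor with each other than either does with Zygion, so Zygion is the least closely related of the three.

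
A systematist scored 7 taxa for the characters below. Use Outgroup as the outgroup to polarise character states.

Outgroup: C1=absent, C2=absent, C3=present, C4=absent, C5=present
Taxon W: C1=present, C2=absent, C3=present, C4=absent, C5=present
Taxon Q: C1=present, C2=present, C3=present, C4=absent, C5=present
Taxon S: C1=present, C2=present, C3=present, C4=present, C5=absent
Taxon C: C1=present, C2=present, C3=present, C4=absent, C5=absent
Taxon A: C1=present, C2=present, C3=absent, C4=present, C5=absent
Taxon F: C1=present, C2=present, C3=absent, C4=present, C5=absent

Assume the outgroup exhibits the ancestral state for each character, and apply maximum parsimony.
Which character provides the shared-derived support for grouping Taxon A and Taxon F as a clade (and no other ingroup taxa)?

C3

Character polarity is set by the outgroup: the derived state is whichever differs from the outgroup's state, so for C3, C5 the derived state is 'absent', and for the remaining characters it is 'present'.
C1 (derived state 'present') is shared by all ingroup taxa — unites the whole ingroup.
C2: derived state 'present' in Taxon A, Taxon C, Taxon F, Taxon Q, and Taxon S only — synapomorphy for {Taxon A, Taxon C, Taxon F, Taxon Q, Taxon S}.
Only Taxon A and Taxon F show the derived state 'absent' for C3, supporting them as a clade.
C4 (derived state 'present') is shared by Taxon A, Taxon F, and Taxon S — a synapomorphy uniting that clade.
Only Taxon A, Taxon C, Taxon F, and Taxon S show the derived state 'absent' for C5, supporting them as a clade.
Most parsimonious ingroup topology: (Taxon W,(Taxon Q,((Taxon S,(Taxon A,Taxon F)),Taxon C))).
The clade {Taxon A, Taxon F} is supported by C3: its derived state 'absent' occurs in exactly those taxa and in no other taxon (including the outgroup).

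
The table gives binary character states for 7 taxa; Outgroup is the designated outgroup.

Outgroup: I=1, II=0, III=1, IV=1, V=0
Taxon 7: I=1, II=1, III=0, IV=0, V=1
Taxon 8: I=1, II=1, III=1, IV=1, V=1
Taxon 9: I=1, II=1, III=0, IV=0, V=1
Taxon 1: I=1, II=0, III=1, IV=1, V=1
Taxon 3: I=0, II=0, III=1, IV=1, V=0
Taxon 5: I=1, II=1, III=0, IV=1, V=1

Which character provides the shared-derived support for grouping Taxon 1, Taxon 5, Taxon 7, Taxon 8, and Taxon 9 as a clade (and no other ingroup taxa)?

Character polarity is set by the outgroup: the derived state is whichever differs from the outgroup's state, so for I, III, IV the derived state is '0', and for the remaining characters it is '1'.
I: derived state '0' in Taxon 3 only — an autapomorphy, so it tells us nothing about relationships among taxa.
Only Taxon 5, Taxon 7, Taxon 8, and Taxon 9 show the derived state '1' for II, supporting them as a clade.
III: derived state '0' in Taxon 5, Taxon 7, and Taxon 9 only — synapomorphy for {Taxon 5, Taxon 7, Taxon 9}.
IV (derived state '0') is shared by Taxon 7 and Taxon 9 — a synapomorphy uniting that clade.
V: derived state '1' in Taxon 1, Taxon 5, Taxon 7, Taxon 8, and Taxon 9 only — synapomorphy for {Taxon 1, Taxon 5, Taxon 7, Taxon 8, Taxon 9}.
Most parsimonious ingroup topology: (((((Taxon 7,Taxon 9),Taxon 5),Taxon 8),Taxon 1),Taxon 3).
The clade {Taxon 1, Taxon 5, Taxon 7, Taxon 8, Taxon 9} is supported by V: its derived state '1' occurs in exactly those taxa and in no other taxon (including the outgroup).

V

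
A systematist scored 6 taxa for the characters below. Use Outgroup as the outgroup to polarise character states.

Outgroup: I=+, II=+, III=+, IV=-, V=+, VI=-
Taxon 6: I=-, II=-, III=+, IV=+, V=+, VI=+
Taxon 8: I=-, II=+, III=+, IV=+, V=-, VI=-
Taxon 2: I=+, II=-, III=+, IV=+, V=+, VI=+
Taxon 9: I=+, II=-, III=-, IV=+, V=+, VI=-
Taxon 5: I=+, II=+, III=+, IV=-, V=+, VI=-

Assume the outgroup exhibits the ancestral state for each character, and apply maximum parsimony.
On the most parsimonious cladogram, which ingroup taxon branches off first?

Taxon 5

Character polarity is set by the outgroup: the derived state is whichever differs from the outgroup's state, so for I, II, III, V the derived state is '-', and for the remaining characters it is '+'.
I (state '-') occurs in Taxon 6 and Taxon 8 but conflicts with the nesting implied by the other characters — most parsimoniously interpreted as homoplasy.
II (derived state '-') is shared by Taxon 2, Taxon 6, and Taxon 9 — a synapomorphy uniting that clade.
III (derived state '-') is unique to Taxon 9 (autapomorphy; uninformative for grouping).
IV (derived state '+') is shared by Taxon 2, Taxon 6, Taxon 8, and Taxon 9 — a synapomorphy uniting that clade.
V (derived state '-') is unique to Taxon 8 (autapomorphy; uninformative for grouping).
Only Taxon 2 and Taxon 6 show the derived state '+' for VI, supporting them as a clade.
Most parsimonious ingroup topology: ((((Taxon 6,Taxon 2),Taxon 9),Taxon 8),Taxon 5).
Taxon 5 is sister to the clade containing all other ingroup taxa, so it is the earliest-diverging (most basal) ingroup lineage.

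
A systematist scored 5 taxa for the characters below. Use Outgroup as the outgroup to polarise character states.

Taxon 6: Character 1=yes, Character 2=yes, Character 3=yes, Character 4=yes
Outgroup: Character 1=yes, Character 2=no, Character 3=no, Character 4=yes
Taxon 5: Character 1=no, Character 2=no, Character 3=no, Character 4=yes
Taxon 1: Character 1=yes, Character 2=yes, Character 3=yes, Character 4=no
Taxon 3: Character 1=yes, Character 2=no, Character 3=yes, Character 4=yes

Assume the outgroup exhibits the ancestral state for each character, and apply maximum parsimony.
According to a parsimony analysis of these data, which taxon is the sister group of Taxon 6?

Character polarity is set by the outgroup: the derived state is whichever differs from the outgroup's state, so for Character 1, Character 4 the derived state is 'no', and for the remaining characters it is 'yes'.
Character 1: derived state 'no' in Taxon 5 only — an autapomorphy, so it tells us nothing about relationships among taxa.
Character 2: derived state 'yes' in Taxon 1 and Taxon 6 only — synapomorphy for {Taxon 1, Taxon 6}.
Only Taxon 1, Taxon 3, and Taxon 6 show the derived state 'yes' for Character 3, supporting them as a clade.
Character 4: derived state 'no' in Taxon 1 only — an autapomorphy, so it tells us nothing about relationships among taxa.
Most parsimonious ingroup topology: (((Taxon 6,Taxon 1),Taxon 3),Taxon 5).
Taxon 6 and Taxon 1 form a cherry on this tree, so they are sister taxa.

Taxon 1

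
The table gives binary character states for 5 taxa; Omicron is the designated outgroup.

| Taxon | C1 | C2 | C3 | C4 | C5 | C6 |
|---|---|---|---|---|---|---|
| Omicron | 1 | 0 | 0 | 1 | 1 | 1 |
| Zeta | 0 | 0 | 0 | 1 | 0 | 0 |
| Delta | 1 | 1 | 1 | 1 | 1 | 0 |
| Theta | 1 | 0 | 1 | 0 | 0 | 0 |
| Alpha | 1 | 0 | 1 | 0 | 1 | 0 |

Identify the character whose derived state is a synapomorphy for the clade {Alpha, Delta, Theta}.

Character polarity is set by the outgroup: the derived state is whichever differs from the outgroup's state, so for C1, C4, C5, C6 the derived state is '0', and for the remaining characters it is '1'.
C1 (derived state '0') is unique to Zeta (autapomorphy; uninformative for grouping).
C2 (derived state '1') is unique to Delta (autapomorphy; uninformative for grouping).
C3 (derived state '1') is shared by Alpha, Delta, and Theta — a synapomorphy uniting that clade.
Only Alpha and Theta show the derived state '0' for C4, supporting them as a clade.
C5 groups Theta and Zeta, which is incompatible with the clades supported by the remaining characters; treating it as convergent (homoplasy) costs fewer steps than any alternative tree.
C6 (derived state '0') is shared by all ingroup taxa — unites the whole ingroup.
Most parsimonious ingroup topology: (Zeta,(Delta,(Theta,Alpha))).
The clade {Alpha, Delta, Theta} is supported by C3: its derived state '1' occurs in exactly those taxa and in no other taxon (including the outgroup).

C3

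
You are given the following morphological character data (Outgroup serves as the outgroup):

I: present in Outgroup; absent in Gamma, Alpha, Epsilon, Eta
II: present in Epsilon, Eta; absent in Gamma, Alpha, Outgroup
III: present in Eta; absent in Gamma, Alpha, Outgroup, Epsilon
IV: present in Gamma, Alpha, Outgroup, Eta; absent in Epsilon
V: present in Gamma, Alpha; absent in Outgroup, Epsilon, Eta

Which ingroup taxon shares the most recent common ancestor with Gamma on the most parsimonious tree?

Alpha

Character polarity is set by the outgroup: the derived state is whichever differs from the outgroup's state, so for I, IV the derived state is 'absent', and for the remaining characters it is 'present'.
I (derived state 'absent') is shared by all ingroup taxa — unites the whole ingroup.
II (derived state 'present') is shared by Epsilon and Eta — a synapomorphy uniting that clade.
III (derived state 'present') is unique to Eta (autapomorphy; uninformative for grouping).
IV: derived state 'absent' in Epsilon only — an autapomorphy, so it tells us nothing about relationships among taxa.
V: derived state 'present' in Alpha and Gamma only — synapomorphy for {Alpha, Gamma}.
Most parsimonious ingroup topology: ((Gamma,Alpha),(Eta,Epsilon)).
Gamma and Alpha form a cherry on this tree, so they are sister taxa.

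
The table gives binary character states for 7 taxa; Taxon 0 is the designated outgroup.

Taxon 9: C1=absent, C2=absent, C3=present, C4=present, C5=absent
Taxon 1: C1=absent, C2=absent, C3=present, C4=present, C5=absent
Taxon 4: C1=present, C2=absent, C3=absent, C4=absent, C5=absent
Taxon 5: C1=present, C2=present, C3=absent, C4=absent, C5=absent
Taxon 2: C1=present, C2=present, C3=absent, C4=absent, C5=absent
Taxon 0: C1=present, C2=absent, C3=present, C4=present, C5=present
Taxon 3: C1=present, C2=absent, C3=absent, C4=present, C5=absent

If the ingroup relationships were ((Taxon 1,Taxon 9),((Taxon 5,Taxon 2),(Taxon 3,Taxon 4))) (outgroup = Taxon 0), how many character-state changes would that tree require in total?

Map each character onto ((Taxon 1,Taxon 9),((Taxon 5,Taxon 2),(Taxon 3,Taxon 4))) (rooted by Taxon 0) and count the minimum state changes it requires (Fitch parsimony):
C1: 1; C2: 1; C3: 1; C4: 2; C5: 1.
Total tree length = 6.

6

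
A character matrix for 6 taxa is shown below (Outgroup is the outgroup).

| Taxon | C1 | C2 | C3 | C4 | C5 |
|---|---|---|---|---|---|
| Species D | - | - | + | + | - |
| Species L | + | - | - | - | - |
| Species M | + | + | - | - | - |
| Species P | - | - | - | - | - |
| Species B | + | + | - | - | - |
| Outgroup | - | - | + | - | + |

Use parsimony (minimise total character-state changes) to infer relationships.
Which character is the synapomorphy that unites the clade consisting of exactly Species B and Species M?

Character polarity is set by the outgroup: the derived state is whichever differs from the outgroup's state, so for C3, C5 the derived state is '-', and for the remaining characters it is '+'.
C1 (derived state '+') is shared by Species B, Species L, and Species M — a synapomorphy uniting that clade.
C2 (derived state '+') is shared by Species B and Species M — a synapomorphy uniting that clade.
C3: derived state '-' in Species B, Species L, Species M, and Species P only — synapomorphy for {Species B, Species L, Species M, Species P}.
C4 (derived state '+') is unique to Species D (autapomorphy; uninformative for grouping).
All ingroup taxa share the derived state '-' for C5; it defines the ingroup but does not resolve relationships within it.
Most parsimonious ingroup topology: ((((Species M,Species B),Species L),Species P),Species D).
The clade {Species B, Species M} is supported by C2: its derived state '+' occurs in exactly those taxa and in no other taxon (including the outgroup).

C2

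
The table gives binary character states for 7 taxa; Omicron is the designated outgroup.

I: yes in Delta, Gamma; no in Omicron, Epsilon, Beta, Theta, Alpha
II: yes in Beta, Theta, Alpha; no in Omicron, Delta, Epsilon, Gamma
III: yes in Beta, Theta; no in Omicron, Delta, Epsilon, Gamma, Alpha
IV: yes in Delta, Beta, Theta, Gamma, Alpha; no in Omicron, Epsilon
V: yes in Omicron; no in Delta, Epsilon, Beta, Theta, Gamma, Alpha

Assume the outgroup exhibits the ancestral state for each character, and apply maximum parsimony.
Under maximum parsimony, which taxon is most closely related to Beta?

Theta

Character polarity is set by the outgroup: the derived state is whichever differs from the outgroup's state, so for V the derived state is 'no', and for the remaining characters it is 'yes'.
Only Delta and Gamma show the derived state 'yes' for I, supporting them as a clade.
II (derived state 'yes') is shared by Alpha, Beta, and Theta — a synapomorphy uniting that clade.
III (derived state 'yes') is shared by Beta and Theta — a synapomorphy uniting that clade.
IV (derived state 'yes') is shared by Alpha, Beta, Delta, Gamma, and Theta — a synapomorphy uniting that clade.
All ingroup taxa share the derived state 'no' for V; it defines the ingroup but does not resolve relationships within it.
Most parsimonious ingroup topology: (((Delta,Gamma),((Beta,Theta),Alpha)),Epsilon).
Beta and Theta form a cherry on this tree, so they are sister taxa.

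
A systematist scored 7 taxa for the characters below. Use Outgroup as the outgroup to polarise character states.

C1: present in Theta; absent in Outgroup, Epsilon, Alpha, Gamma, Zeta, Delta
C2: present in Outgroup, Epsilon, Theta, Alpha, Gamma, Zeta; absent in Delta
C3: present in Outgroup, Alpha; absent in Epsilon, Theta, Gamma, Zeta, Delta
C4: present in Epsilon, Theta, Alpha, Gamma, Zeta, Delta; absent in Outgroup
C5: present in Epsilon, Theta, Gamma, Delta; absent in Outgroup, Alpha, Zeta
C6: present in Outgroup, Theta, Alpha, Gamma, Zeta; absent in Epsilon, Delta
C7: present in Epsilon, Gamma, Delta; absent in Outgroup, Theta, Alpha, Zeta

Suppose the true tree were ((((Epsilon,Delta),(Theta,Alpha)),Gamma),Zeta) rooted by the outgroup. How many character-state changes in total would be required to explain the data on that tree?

10

Map each character onto ((((Epsilon,Delta),(Theta,Alpha)),Gamma),Zeta) (rooted by Outgroup) and count the minimum state changes it requires (Fitch parsimony):
C1: 1; C2: 1; C3: 2; C4: 1; C5: 2; C6: 1; C7: 2.
Total tree length = 10.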